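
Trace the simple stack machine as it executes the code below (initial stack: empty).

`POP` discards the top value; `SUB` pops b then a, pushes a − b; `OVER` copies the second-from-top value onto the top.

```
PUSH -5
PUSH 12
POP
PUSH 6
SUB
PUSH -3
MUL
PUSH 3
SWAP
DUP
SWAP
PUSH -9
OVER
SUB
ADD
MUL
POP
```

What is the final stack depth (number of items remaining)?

1

PUSH -5  [-5]
PUSH 12  [-5, 12]
POP      [-5]
PUSH 6   [-5, 6]
SUB      [-11]
PUSH -3  [-11, -3]
MUL      [33]
PUSH 3   [33, 3]
SWAP     [3, 33]
DUP      [3, 33, 33]
SWAP     [3, 33, 33]
PUSH -9  [3, 33, 33, -9]
OVER     [3, 33, 33, -9, 33]
SUB      [3, 33, 33, -42]
ADD      [3, 33, -9]
MUL      [3, -297]
POP      [3]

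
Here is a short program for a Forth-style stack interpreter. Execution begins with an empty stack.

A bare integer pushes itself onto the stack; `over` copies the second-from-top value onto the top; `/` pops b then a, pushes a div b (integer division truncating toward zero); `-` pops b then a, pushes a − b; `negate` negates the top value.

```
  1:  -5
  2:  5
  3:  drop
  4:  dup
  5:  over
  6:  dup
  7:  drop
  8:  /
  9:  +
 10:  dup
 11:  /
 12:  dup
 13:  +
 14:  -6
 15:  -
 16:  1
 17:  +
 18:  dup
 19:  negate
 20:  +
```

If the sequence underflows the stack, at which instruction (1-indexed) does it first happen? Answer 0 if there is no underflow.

0

-5     -> -5
5      -> -5 5
drop   -> -5
dup    -> -5 -5
over   -> -5 -5 -5
dup    -> -5 -5 -5 -5
drop   -> -5 -5 -5
/      -> -5 1
+      -> -4
dup    -> -4 -4
/      -> 1
dup    -> 1 1
+      -> 2
-6     -> 2 -6
-      -> 8
1      -> 8 1
+      -> 9
dup    -> 9 9
negate -> 9 -9
+      -> 0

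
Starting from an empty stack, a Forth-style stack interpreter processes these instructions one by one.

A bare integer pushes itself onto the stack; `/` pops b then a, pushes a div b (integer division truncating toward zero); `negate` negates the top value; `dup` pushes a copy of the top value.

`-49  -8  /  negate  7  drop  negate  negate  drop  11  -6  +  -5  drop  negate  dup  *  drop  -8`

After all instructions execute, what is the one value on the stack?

-49    : [-49]
-8     : [-49, -8]
/      : [6]
negate : [-6]
7      : [-6, 7]
drop   : [-6]
negate : [6]
negate : [-6]
drop   : []
11     : [11]
-6     : [11, -6]
+      : [5]
-5     : [5, -5]
drop   : [5]
negate : [-5]
dup    : [-5, -5]
*      : [25]
drop   : []
-8     : [-8]

-8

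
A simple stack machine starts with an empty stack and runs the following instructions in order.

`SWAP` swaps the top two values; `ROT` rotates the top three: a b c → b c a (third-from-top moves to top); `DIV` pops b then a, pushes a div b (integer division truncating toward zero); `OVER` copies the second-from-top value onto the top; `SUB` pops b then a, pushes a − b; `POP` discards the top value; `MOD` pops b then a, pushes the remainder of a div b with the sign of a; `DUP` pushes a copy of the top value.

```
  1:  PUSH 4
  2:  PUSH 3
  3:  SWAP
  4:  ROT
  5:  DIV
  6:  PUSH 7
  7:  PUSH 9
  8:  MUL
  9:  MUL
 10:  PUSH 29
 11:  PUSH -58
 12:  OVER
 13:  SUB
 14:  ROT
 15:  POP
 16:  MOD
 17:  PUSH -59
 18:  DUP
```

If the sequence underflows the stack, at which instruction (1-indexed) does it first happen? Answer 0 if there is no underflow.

4

PUSH 4 -> [4]
PUSH 3 -> [4, 3]
SWAP   -> [3, 4]
ROT  — needs 3 operands, stack has 2 → underflow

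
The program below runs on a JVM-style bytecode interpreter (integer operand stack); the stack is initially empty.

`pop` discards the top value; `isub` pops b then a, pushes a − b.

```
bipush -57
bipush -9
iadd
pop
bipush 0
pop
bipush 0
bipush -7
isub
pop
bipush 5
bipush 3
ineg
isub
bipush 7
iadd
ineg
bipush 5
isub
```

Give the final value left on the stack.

-20

bipush -57  -57
bipush -9   -57 -9
iadd        -66
pop         (empty)
bipush 0    0
pop         (empty)
bipush 0    0
bipush -7   0 -7
isub        7
pop         (empty)
bipush 5    5
bipush 3    5 3
ineg        5 -3
isub        8
bipush 7    8 7
iadd        15
ineg        -15
bipush 5    -15 5
isub        -20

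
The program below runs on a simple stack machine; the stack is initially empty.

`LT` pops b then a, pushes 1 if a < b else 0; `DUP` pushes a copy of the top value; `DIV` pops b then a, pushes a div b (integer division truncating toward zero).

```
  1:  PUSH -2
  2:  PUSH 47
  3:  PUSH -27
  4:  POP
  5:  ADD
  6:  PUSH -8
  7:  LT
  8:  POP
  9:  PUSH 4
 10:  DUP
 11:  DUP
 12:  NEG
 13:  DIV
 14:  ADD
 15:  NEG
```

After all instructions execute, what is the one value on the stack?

PUSH -2   [-2]
PUSH 47   [-2, 47]
PUSH -27  [-2, 47, -27]
POP       [-2, 47]
ADD       [45]
PUSH -8   [45, -8]
LT        [0]
POP       []
PUSH 4    [4]
DUP       [4, 4]
DUP       [4, 4, 4]
NEG       [4, 4, -4]
DIV       [4, -1]
ADD       [3]
NEG       [-3]

-3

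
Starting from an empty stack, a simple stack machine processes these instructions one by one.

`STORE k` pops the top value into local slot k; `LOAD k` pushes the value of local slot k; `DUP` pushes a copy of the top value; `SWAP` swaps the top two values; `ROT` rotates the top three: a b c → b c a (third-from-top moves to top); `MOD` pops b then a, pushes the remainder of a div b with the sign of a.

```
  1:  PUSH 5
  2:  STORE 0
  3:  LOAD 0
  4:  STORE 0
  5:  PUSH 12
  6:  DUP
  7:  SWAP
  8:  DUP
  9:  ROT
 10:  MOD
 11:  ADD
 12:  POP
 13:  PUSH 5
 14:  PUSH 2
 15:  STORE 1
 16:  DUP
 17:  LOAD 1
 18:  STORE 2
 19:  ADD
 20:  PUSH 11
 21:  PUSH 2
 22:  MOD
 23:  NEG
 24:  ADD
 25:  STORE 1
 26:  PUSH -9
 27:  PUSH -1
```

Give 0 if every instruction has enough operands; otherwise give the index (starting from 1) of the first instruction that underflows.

PUSH 5   5
STORE 0  (empty)
LOAD 0   5
STORE 0  (empty)
PUSH 12  12
DUP      12 12
SWAP     12 12
DUP      12 12 12
ROT      12 12 12
MOD      12 0
ADD      12
POP      (empty)
PUSH 5   5
PUSH 2   5 2
STORE 1  5
DUP      5 5
LOAD 1   5 5 2
STORE 2  5 5
ADD      10
PUSH 11  10 11
PUSH 2   10 11 2
MOD      10 1
NEG      10 -1
ADD      9
STORE 1  (empty)
PUSH -9  -9
PUSH -1  -9 -1

0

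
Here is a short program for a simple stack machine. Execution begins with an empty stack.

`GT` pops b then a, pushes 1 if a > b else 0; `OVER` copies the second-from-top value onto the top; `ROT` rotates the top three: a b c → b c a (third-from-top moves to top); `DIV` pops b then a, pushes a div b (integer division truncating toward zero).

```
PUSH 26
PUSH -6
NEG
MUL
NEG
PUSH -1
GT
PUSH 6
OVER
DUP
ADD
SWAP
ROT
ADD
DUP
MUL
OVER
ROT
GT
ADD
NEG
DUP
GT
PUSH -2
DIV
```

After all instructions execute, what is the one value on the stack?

0

PUSH 26 → 26
PUSH -6 → 26 -6
NEG     → 26 6
MUL     → 156
NEG     → -156
PUSH -1 → -156 -1
GT      → 0
PUSH 6  → 0 6
OVER    → 0 6 0
DUP     → 0 6 0 0
ADD     → 0 6 0
SWAP    → 0 0 6
ROT     → 0 6 0
ADD     → 0 6
DUP     → 0 6 6
MUL     → 0 36
OVER    → 0 36 0
ROT     → 36 0 0
GT      → 36 0
ADD     → 36
NEG     → -36
DUP     → -36 -36
GT      → 0
PUSH -2 → 0 -2
DIV     → 0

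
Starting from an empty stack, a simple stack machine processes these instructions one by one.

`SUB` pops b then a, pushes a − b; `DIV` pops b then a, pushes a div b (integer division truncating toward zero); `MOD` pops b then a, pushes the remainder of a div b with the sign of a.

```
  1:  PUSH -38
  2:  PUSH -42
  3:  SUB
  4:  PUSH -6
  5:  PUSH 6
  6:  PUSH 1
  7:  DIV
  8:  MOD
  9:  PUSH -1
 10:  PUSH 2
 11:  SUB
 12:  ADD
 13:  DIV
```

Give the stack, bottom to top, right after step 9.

PUSH -38 -> -38
PUSH -42 -> -38 -42
SUB      -> 4
PUSH -6  -> 4 -6
PUSH 6   -> 4 -6 6
PUSH 1   -> 4 -6 6 1
DIV      -> 4 -6 6
MOD      -> 4 0
PUSH -1  -> 4 0 -1

[4, 0, -1]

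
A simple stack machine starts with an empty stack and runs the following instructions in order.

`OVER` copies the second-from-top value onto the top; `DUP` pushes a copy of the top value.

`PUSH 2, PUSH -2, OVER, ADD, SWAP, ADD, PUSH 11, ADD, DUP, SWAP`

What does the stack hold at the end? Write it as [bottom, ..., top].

PUSH 2  -> 2
PUSH -2 -> 2 -2
OVER    -> 2 -2 2
ADD     -> 2 0
SWAP    -> 0 2
ADD     -> 2
PUSH 11 -> 2 11
ADD     -> 13
DUP     -> 13 13
SWAP    -> 13 13

[13, 13]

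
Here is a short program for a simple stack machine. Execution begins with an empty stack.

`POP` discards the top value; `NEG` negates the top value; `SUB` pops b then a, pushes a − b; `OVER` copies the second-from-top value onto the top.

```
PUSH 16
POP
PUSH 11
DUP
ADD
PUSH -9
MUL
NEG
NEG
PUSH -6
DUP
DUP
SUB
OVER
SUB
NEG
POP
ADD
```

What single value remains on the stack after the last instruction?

PUSH 16 -> 16
POP     -> (empty)
PUSH 11 -> 11
DUP     -> 11 11
ADD     -> 22
PUSH -9 -> 22 -9
MUL     -> -198
NEG     -> 198
NEG     -> -198
PUSH -6 -> -198 -6
DUP     -> -198 -6 -6
DUP     -> -198 -6 -6 -6
SUB     -> -198 -6 0
OVER    -> -198 -6 0 -6
SUB     -> -198 -6 6
NEG     -> -198 -6 -6
POP     -> -198 -6
ADD     -> -204

-204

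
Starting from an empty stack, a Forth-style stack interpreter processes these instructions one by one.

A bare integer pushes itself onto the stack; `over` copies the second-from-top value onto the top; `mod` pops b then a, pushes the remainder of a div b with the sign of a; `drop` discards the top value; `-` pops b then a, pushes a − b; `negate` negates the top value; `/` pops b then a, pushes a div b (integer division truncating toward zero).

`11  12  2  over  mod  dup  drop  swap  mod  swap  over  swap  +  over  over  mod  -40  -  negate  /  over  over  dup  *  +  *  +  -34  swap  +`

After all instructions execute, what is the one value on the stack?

-32

11     → 11
12     → 11 12
2      → 11 12 2
over   → 11 12 2 12
mod    → 11 12 2
dup    → 11 12 2 2
drop   → 11 12 2
swap   → 11 2 12
mod    → 11 2
swap   → 2 11
over   → 2 11 2
swap   → 2 2 11
+      → 2 13
over   → 2 13 2
over   → 2 13 2 13
mod    → 2 13 2
-40    → 2 13 2 -40
-      → 2 13 42
negate → 2 13 -42
/      → 2 0
over   → 2 0 2
over   → 2 0 2 0
dup    → 2 0 2 0 0
*      → 2 0 2 0
+      → 2 0 2
*      → 2 0
+      → 2
-34    → 2 -34
swap   → -34 2
+      → -32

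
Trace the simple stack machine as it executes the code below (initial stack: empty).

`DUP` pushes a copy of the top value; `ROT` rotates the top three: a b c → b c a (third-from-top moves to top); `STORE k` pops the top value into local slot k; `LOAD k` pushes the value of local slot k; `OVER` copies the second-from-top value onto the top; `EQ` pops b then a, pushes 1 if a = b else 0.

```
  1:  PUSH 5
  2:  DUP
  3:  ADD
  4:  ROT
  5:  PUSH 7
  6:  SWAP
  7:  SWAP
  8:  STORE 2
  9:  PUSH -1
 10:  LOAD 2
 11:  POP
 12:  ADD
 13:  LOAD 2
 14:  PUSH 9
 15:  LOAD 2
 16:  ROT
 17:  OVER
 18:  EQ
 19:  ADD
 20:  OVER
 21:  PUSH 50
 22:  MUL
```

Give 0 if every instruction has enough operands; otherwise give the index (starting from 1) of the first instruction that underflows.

4

PUSH 5  5
DUP     5 5
ADD     10
ROT  — needs 3 operands, stack has 1 → underflow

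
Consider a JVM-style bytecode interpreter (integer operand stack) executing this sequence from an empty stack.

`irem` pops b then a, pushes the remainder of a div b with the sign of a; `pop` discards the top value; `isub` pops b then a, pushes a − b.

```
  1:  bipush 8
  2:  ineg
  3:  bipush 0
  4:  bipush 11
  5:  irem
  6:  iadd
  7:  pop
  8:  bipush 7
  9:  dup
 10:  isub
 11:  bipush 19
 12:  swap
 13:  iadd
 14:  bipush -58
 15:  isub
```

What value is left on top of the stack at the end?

77

bipush 8   -> [8]
ineg       -> [-8]
bipush 0   -> [-8, 0]
bipush 11  -> [-8, 0, 11]
irem       -> [-8, 0]
iadd       -> [-8]
pop        -> []
bipush 7   -> [7]
dup        -> [7, 7]
isub       -> [0]
bipush 19  -> [0, 19]
swap       -> [19, 0]
iadd       -> [19]
bipush -58 -> [19, -58]
isub       -> [77]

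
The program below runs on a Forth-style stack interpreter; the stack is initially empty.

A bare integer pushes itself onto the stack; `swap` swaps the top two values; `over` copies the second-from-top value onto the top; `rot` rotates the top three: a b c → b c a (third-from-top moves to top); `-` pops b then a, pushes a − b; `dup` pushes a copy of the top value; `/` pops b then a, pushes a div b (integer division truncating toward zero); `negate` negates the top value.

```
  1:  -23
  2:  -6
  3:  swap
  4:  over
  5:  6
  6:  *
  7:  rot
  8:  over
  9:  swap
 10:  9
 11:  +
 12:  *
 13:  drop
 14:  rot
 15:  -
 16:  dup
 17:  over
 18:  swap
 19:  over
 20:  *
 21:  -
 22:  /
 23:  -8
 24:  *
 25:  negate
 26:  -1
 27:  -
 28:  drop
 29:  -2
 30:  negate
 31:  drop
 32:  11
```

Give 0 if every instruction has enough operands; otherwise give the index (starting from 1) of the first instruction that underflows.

-23  → -23
-6   → -23 -6
swap → -6 -23
over → -6 -23 -6
6    → -6 -23 -6 6
*    → -6 -23 -36
rot  → -23 -36 -6
over → -23 -36 -6 -36
swap → -23 -36 -36 -6
9    → -23 -36 -36 -6 9
+    → -23 -36 -36 3
*    → -23 -36 -108
drop → -23 -36
rot  — needs 3 operands, stack has 2 → underflow

14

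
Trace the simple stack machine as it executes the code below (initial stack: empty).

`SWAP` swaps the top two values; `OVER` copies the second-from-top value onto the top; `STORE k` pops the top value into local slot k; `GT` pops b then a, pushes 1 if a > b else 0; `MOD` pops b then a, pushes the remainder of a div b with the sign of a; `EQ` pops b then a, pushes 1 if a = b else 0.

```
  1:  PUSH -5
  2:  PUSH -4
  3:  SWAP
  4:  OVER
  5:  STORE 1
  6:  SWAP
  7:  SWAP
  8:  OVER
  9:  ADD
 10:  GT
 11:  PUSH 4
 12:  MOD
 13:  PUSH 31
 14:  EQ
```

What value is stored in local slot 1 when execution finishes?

-4

PUSH -5 → -5
PUSH -4 → -5 -4
SWAP    → -4 -5
OVER    → -4 -5 -4
STORE 1 → -4 -5
SWAP    → -5 -4
SWAP    → -4 -5
OVER    → -4 -5 -4
ADD     → -4 -9
GT      → 1
PUSH 4  → 1 4
MOD     → 1
PUSH 31 → 1 31
EQ      → 0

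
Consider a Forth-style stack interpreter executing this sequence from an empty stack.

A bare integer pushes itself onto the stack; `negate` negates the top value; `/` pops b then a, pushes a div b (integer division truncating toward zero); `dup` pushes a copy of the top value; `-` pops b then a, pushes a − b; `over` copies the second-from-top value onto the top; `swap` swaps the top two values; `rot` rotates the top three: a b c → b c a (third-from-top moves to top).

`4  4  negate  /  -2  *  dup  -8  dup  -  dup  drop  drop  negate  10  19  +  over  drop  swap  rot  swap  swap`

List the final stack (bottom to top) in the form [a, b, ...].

[29, -2, 2]

4      : 4
4      : 4 4
negate : 4 -4
/      : -1
-2     : -1 -2
*      : 2
dup    : 2 2
-8     : 2 2 -8
dup    : 2 2 -8 -8
-      : 2 2 0
dup    : 2 2 0 0
drop   : 2 2 0
drop   : 2 2
negate : 2 -2
10     : 2 -2 10
19     : 2 -2 10 19
+      : 2 -2 29
over   : 2 -2 29 -2
drop   : 2 -2 29
swap   : 2 29 -2
rot    : 29 -2 2
swap   : 29 2 -2
swap   : 29 -2 2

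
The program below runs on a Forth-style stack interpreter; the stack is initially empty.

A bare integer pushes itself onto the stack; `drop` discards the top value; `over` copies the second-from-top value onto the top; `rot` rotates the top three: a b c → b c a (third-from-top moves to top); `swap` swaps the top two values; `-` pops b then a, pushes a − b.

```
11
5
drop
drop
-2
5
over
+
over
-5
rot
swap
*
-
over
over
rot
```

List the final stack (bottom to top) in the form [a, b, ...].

[-2, -2, 13, 13]

11   : [11]
5    : [11, 5]
drop : [11]
drop : []
-2   : [-2]
5    : [-2, 5]
over : [-2, 5, -2]
+    : [-2, 3]
over : [-2, 3, -2]
-5   : [-2, 3, -2, -5]
rot  : [-2, -2, -5, 3]
swap : [-2, -2, 3, -5]
*    : [-2, -2, -15]
-    : [-2, 13]
over : [-2, 13, -2]
over : [-2, 13, -2, 13]
rot  : [-2, -2, 13, 13]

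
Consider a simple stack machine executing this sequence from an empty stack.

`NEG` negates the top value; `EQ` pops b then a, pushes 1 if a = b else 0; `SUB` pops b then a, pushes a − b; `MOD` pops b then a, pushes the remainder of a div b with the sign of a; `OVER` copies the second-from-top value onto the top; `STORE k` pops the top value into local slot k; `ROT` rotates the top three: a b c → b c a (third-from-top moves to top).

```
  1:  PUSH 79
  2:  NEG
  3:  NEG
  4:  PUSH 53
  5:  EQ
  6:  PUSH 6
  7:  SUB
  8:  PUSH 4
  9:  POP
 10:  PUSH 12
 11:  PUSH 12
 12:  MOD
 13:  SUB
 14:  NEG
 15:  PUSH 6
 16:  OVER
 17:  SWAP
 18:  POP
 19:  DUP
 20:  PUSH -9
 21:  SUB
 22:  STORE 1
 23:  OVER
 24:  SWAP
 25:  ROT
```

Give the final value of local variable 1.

PUSH 79 → [79]
NEG     → [-79]
NEG     → [79]
PUSH 53 → [79, 53]
EQ      → [0]
PUSH 6  → [0, 6]
SUB     → [-6]
PUSH 4  → [-6, 4]
POP     → [-6]
PUSH 12 → [-6, 12]
PUSH 12 → [-6, 12, 12]
MOD     → [-6, 0]
SUB     → [-6]
NEG     → [6]
PUSH 6  → [6, 6]
OVER    → [6, 6, 6]
SWAP    → [6, 6, 6]
POP     → [6, 6]
DUP     → [6, 6, 6]
PUSH -9 → [6, 6, 6, -9]
SUB     → [6, 6, 15]
STORE 1 → [6, 6]
OVER    → [6, 6, 6]
SWAP    → [6, 6, 6]
ROT     → [6, 6, 6]

15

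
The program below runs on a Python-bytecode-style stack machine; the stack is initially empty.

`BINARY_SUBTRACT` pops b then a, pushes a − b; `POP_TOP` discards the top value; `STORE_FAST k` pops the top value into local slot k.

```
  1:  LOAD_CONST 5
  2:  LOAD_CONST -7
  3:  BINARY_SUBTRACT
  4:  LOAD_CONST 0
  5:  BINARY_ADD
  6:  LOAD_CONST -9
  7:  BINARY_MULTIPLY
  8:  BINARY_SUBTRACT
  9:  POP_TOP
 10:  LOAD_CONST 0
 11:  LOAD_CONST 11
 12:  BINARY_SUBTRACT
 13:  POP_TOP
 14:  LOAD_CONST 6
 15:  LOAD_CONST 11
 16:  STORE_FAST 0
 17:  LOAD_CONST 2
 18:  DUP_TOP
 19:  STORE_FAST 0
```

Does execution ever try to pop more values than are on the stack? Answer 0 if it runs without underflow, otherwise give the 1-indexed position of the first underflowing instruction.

LOAD_CONST 5    -> [5]
LOAD_CONST -7   -> [5, -7]
BINARY_SUBTRACT -> [12]
LOAD_CONST 0    -> [12, 0]
BINARY_ADD      -> [12]
LOAD_CONST -9   -> [12, -9]
BINARY_MULTIPLY -> [-108]
BINARY_SUBTRACT  — needs 2 operands, stack has 1 → underflow

8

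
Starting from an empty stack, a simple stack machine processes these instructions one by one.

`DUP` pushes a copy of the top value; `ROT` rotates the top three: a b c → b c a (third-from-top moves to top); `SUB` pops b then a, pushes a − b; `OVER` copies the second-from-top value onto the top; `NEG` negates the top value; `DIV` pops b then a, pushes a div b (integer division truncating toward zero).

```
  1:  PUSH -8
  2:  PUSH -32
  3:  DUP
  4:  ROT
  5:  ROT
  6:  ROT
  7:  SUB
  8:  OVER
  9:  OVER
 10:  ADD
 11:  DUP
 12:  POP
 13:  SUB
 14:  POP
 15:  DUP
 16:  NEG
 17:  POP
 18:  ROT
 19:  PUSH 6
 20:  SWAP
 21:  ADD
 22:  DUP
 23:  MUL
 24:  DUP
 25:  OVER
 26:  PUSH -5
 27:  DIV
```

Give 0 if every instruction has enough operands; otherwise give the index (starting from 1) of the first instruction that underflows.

18

PUSH -8  → -8
PUSH -32 → -8 -32
DUP      → -8 -32 -32
ROT      → -32 -32 -8
ROT      → -32 -8 -32
ROT      → -8 -32 -32
SUB      → -8 0
OVER     → -8 0 -8
OVER     → -8 0 -8 0
ADD      → -8 0 -8
DUP      → -8 0 -8 -8
POP      → -8 0 -8
SUB      → -8 8
POP      → -8
DUP      → -8 -8
NEG      → -8 8
POP      → -8
ROT  — needs 3 operands, stack has 1 → underflow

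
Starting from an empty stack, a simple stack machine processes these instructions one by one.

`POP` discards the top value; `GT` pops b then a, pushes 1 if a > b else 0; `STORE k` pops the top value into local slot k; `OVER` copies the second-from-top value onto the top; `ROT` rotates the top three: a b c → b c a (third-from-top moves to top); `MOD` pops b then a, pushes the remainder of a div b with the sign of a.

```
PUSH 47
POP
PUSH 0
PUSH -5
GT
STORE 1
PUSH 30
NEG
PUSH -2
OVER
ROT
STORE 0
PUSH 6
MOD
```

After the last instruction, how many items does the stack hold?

2

PUSH 47 : 47
POP     : (empty)
PUSH 0  : 0
PUSH -5 : 0 -5
GT      : 1
STORE 1 : (empty)
PUSH 30 : 30
NEG     : -30
PUSH -2 : -30 -2
OVER    : -30 -2 -30
ROT     : -2 -30 -30
STORE 0 : -2 -30
PUSH 6  : -2 -30 6
MOD     : -2 0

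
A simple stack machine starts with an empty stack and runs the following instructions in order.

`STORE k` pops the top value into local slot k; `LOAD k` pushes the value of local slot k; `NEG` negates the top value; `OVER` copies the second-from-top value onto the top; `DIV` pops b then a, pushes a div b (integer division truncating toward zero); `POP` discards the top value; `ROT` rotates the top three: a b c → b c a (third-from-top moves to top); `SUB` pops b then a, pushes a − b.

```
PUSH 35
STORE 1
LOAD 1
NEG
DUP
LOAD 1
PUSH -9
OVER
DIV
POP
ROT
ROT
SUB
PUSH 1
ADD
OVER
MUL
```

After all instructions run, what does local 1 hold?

PUSH 35 : 35
STORE 1 : (empty)
LOAD 1  : 35
NEG     : -35
DUP     : -35 -35
LOAD 1  : -35 -35 35
PUSH -9 : -35 -35 35 -9
OVER    : -35 -35 35 -9 35
DIV     : -35 -35 35 0
POP     : -35 -35 35
ROT     : -35 35 -35
ROT     : 35 -35 -35
SUB     : 35 0
PUSH 1  : 35 0 1
ADD     : 35 1
OVER    : 35 1 35
MUL     : 35 35

35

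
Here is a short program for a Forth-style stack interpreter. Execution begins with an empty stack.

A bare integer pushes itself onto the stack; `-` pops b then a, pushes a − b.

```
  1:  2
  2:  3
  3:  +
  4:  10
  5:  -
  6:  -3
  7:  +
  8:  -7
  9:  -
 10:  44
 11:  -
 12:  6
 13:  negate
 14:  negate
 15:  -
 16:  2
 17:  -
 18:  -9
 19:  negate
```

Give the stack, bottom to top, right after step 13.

2       2
3       2 3
+       5
10      5 10
-       -5
-3      -5 -3
+       -8
-7      -8 -7
-       -1
44      -1 44
-       -45
6       -45 6
negate  -45 -6

[-45, -6]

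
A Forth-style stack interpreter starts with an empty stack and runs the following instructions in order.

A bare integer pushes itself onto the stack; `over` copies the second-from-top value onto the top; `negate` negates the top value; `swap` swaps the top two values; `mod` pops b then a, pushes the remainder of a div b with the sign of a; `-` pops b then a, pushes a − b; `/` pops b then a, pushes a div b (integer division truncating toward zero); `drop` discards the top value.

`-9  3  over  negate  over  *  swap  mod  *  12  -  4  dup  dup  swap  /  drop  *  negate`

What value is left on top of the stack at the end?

48

-9     -> [-9]
3      -> [-9, 3]
over   -> [-9, 3, -9]
negate -> [-9, 3, 9]
over   -> [-9, 3, 9, 3]
*      -> [-9, 3, 27]
swap   -> [-9, 27, 3]
mod    -> [-9, 0]
*      -> [0]
12     -> [0, 12]
-      -> [-12]
4      -> [-12, 4]
dup    -> [-12, 4, 4]
dup    -> [-12, 4, 4, 4]
swap   -> [-12, 4, 4, 4]
/      -> [-12, 4, 1]
drop   -> [-12, 4]
*      -> [-48]
negate -> [48]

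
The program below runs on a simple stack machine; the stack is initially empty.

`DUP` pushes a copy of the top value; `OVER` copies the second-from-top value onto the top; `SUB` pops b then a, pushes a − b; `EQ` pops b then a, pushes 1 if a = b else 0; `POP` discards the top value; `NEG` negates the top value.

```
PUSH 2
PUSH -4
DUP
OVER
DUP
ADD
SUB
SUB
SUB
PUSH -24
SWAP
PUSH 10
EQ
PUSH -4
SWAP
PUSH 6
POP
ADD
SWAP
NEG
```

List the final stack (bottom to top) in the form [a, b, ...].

[-3, 24]

PUSH 2    2
PUSH -4   2 -4
DUP       2 -4 -4
OVER      2 -4 -4 -4
DUP       2 -4 -4 -4 -4
ADD       2 -4 -4 -8
SUB       2 -4 4
SUB       2 -8
SUB       10
PUSH -24  10 -24
SWAP      -24 10
PUSH 10   -24 10 10
EQ        -24 1
PUSH -4   -24 1 -4
SWAP      -24 -4 1
PUSH 6    -24 -4 1 6
POP       -24 -4 1
ADD       -24 -3
SWAP      -3 -24
NEG       -3 24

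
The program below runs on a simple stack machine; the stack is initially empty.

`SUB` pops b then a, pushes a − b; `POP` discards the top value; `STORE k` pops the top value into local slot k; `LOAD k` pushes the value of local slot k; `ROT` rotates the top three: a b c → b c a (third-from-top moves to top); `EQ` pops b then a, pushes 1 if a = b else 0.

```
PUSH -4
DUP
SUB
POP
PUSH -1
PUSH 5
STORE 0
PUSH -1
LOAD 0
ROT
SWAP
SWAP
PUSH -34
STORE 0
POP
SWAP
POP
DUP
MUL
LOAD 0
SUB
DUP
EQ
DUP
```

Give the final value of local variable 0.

-34

PUSH -4  -> -4
DUP      -> -4 -4
SUB      -> 0
POP      -> (empty)
PUSH -1  -> -1
PUSH 5   -> -1 5
STORE 0  -> -1
PUSH -1  -> -1 -1
LOAD 0   -> -1 -1 5
ROT      -> -1 5 -1
SWAP     -> -1 -1 5
SWAP     -> -1 5 -1
PUSH -34 -> -1 5 -1 -34
STORE 0  -> -1 5 -1
POP      -> -1 5
SWAP     -> 5 -1
POP      -> 5
DUP      -> 5 5
MUL      -> 25
LOAD 0   -> 25 -34
SUB      -> 59
DUP      -> 59 59
EQ       -> 1
DUP      -> 1 1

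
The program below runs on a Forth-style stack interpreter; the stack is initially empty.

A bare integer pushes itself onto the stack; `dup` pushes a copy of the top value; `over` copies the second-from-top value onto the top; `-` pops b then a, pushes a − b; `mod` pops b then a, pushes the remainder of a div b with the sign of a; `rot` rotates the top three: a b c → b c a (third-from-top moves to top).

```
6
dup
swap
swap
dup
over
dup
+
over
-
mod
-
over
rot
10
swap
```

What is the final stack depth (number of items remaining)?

4

6    -> [6]
dup  -> [6, 6]
swap -> [6, 6]
swap -> [6, 6]
dup  -> [6, 6, 6]
over -> [6, 6, 6, 6]
dup  -> [6, 6, 6, 6, 6]
+    -> [6, 6, 6, 12]
over -> [6, 6, 6, 12, 6]
-    -> [6, 6, 6, 6]
mod  -> [6, 6, 0]
-    -> [6, 6]
over -> [6, 6, 6]
rot  -> [6, 6, 6]
10   -> [6, 6, 6, 10]
swap -> [6, 6, 10, 6]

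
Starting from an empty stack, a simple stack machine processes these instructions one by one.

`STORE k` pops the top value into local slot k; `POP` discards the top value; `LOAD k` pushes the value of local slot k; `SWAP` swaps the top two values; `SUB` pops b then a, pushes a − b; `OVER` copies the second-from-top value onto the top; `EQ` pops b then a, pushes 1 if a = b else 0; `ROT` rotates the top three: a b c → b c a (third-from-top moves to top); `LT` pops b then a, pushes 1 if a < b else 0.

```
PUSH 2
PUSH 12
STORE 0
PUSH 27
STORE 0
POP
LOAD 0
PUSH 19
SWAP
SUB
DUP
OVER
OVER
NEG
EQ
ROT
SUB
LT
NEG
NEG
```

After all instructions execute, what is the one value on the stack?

PUSH 2  : [2]
PUSH 12 : [2, 12]
STORE 0 : [2]
PUSH 27 : [2, 27]
STORE 0 : [2]
POP     : []
LOAD 0  : [27]
PUSH 19 : [27, 19]
SWAP    : [19, 27]
SUB     : [-8]
DUP     : [-8, -8]
OVER    : [-8, -8, -8]
OVER    : [-8, -8, -8, -8]
NEG     : [-8, -8, -8, 8]
EQ      : [-8, -8, 0]
ROT     : [-8, 0, -8]
SUB     : [-8, 8]
LT      : [1]
NEG     : [-1]
NEG     : [1]

1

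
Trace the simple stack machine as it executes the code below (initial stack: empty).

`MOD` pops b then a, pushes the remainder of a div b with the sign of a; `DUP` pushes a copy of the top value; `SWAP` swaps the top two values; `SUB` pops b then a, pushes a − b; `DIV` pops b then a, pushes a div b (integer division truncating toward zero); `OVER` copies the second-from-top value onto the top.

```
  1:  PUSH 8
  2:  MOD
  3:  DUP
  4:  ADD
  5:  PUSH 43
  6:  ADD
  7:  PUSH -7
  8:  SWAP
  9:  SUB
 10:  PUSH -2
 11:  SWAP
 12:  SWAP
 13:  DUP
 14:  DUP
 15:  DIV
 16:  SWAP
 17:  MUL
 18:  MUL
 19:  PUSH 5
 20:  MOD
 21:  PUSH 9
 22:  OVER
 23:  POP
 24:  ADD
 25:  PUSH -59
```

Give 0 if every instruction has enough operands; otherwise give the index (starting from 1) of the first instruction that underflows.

PUSH 8 → [8]
MOD  — needs 2 operands, stack has 1 → underflow

2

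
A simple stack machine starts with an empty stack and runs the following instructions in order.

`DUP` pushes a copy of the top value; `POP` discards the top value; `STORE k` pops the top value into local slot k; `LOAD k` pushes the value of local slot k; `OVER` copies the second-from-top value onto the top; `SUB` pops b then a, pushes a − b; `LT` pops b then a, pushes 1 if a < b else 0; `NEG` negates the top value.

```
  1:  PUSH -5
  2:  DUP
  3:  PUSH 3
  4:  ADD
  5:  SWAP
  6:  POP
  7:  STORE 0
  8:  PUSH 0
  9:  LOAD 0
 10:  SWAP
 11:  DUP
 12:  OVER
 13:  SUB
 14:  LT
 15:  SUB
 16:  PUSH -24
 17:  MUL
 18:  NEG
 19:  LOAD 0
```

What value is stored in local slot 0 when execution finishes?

PUSH -5  → [-5]
DUP      → [-5, -5]
PUSH 3   → [-5, -5, 3]
ADD      → [-5, -2]
SWAP     → [-2, -5]
POP      → [-2]
STORE 0  → []
PUSH 0   → [0]
LOAD 0   → [0, -2]
SWAP     → [-2, 0]
DUP      → [-2, 0, 0]
OVER     → [-2, 0, 0, 0]
SUB      → [-2, 0, 0]
LT       → [-2, 0]
SUB      → [-2]
PUSH -24 → [-2, -24]
MUL      → [48]
NEG      → [-48]
LOAD 0   → [-48, -2]

-2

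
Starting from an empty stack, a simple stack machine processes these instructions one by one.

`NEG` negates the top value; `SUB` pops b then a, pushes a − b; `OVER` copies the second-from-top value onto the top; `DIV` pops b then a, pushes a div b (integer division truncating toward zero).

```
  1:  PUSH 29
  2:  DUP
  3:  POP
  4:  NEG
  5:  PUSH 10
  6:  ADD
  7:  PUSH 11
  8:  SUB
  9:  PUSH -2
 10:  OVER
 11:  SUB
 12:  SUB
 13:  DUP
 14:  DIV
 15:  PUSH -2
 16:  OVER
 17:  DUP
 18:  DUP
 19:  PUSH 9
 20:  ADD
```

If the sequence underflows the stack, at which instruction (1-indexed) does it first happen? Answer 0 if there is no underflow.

PUSH 29 -> 29
DUP     -> 29 29
POP     -> 29
NEG     -> -29
PUSH 10 -> -29 10
ADD     -> -19
PUSH 11 -> -19 11
SUB     -> -30
PUSH -2 -> -30 -2
OVER    -> -30 -2 -30
SUB     -> -30 28
SUB     -> -58
DUP     -> -58 -58
DIV     -> 1
PUSH -2 -> 1 -2
OVER    -> 1 -2 1
DUP     -> 1 -2 1 1
DUP     -> 1 -2 1 1 1
PUSH 9  -> 1 -2 1 1 1 9
ADD     -> 1 -2 1 1 10

0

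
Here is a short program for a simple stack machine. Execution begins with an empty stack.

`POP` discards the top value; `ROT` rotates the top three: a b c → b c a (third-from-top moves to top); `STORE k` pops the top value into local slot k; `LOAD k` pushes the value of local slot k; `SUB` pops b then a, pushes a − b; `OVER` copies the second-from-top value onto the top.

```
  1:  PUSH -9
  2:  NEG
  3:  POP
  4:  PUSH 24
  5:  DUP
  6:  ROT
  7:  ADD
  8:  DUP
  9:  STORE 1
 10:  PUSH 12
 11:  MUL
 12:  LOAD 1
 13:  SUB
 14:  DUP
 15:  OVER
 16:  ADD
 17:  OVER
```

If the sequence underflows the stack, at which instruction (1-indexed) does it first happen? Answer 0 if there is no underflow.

PUSH -9 -> -9
NEG     -> 9
POP     -> (empty)
PUSH 24 -> 24
DUP     -> 24 24
ROT  — needs 3 operands, stack has 2 → underflow

6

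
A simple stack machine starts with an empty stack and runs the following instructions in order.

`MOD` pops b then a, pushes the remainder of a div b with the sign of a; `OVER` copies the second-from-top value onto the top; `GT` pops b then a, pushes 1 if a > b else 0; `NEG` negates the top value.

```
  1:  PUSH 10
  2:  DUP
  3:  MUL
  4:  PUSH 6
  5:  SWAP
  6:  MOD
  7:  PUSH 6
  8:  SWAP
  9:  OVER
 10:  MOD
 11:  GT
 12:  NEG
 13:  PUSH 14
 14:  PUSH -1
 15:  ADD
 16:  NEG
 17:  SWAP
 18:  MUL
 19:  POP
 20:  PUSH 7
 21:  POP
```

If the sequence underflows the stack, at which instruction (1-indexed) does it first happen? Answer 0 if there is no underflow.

0

PUSH 10 -> [10]
DUP     -> [10, 10]
MUL     -> [100]
PUSH 6  -> [100, 6]
SWAP    -> [6, 100]
MOD     -> [6]
PUSH 6  -> [6, 6]
SWAP    -> [6, 6]
OVER    -> [6, 6, 6]
MOD     -> [6, 0]
GT      -> [1]
NEG     -> [-1]
PUSH 14 -> [-1, 14]
PUSH -1 -> [-1, 14, -1]
ADD     -> [-1, 13]
NEG     -> [-1, -13]
SWAP    -> [-13, -1]
MUL     -> [13]
POP     -> []
PUSH 7  -> [7]
POP     -> []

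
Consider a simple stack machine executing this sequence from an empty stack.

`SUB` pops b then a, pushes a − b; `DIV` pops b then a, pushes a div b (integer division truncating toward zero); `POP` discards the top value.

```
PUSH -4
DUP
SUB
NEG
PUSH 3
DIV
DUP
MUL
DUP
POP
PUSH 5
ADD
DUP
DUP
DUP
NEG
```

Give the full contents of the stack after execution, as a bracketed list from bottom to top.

PUSH -4 → [-4]
DUP     → [-4, -4]
SUB     → [0]
NEG     → [0]
PUSH 3  → [0, 3]
DIV     → [0]
DUP     → [0, 0]
MUL     → [0]
DUP     → [0, 0]
POP     → [0]
PUSH 5  → [0, 5]
ADD     → [5]
DUP     → [5, 5]
DUP     → [5, 5, 5]
DUP     → [5, 5, 5, 5]
NEG     → [5, 5, 5, -5]

[5, 5, 5, -5]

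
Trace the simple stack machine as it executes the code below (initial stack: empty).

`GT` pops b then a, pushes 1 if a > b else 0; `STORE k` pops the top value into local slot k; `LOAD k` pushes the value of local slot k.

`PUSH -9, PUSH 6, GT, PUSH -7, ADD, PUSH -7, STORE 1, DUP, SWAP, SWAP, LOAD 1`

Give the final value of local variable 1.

-7

PUSH -9 -> -9
PUSH 6  -> -9 6
GT      -> 0
PUSH -7 -> 0 -7
ADD     -> -7
PUSH -7 -> -7 -7
STORE 1 -> -7
DUP     -> -7 -7
SWAP    -> -7 -7
SWAP    -> -7 -7
LOAD 1  -> -7 -7 -7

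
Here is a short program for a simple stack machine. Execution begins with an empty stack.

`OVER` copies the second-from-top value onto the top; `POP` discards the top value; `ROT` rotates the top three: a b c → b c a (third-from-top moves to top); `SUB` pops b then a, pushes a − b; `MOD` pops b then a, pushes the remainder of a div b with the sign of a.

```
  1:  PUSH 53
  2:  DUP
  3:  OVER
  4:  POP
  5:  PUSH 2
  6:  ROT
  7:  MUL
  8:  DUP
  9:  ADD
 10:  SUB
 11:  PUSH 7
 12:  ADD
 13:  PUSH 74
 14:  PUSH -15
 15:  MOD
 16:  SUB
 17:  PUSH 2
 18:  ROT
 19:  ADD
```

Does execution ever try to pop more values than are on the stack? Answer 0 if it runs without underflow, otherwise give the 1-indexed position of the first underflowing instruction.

PUSH 53  -> 53
DUP      -> 53 53
OVER     -> 53 53 53
POP      -> 53 53
PUSH 2   -> 53 53 2
ROT      -> 53 2 53
MUL      -> 53 106
DUP      -> 53 106 106
ADD      -> 53 212
SUB      -> -159
PUSH 7   -> -159 7
ADD      -> -152
PUSH 74  -> -152 74
PUSH -15 -> -152 74 -15
MOD      -> -152 14
SUB      -> -166
PUSH 2   -> -166 2
ROT  — needs 3 operands, stack has 2 → underflow

18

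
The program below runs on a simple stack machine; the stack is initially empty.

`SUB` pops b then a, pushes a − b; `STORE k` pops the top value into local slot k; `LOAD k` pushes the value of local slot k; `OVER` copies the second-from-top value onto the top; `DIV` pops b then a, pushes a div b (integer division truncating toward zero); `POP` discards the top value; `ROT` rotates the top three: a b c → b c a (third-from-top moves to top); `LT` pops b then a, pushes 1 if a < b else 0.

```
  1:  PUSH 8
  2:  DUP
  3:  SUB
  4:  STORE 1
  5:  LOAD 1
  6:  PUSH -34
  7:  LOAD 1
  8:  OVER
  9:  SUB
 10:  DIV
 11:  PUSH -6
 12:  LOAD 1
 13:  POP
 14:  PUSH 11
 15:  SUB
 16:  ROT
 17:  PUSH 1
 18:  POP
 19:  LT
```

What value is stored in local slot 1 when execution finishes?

0

PUSH 8    [8]
DUP       [8, 8]
SUB       [0]
STORE 1   []
LOAD 1    [0]
PUSH -34  [0, -34]
LOAD 1    [0, -34, 0]
OVER      [0, -34, 0, -34]
SUB       [0, -34, 34]
DIV       [0, -1]
PUSH -6   [0, -1, -6]
LOAD 1    [0, -1, -6, 0]
POP       [0, -1, -6]
PUSH 11   [0, -1, -6, 11]
SUB       [0, -1, -17]
ROT       [-1, -17, 0]
PUSH 1    [-1, -17, 0, 1]
POP       [-1, -17, 0]
LT        [-1, 1]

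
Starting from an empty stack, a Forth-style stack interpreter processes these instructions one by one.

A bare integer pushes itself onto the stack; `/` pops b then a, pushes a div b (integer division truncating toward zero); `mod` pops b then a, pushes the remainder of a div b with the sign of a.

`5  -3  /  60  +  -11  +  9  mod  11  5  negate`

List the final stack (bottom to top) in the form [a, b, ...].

5      → 5
-3     → 5 -3
/      → -1
60     → -1 60
+      → 59
-11    → 59 -11
+      → 48
9      → 48 9
mod    → 3
11     → 3 11
5      → 3 11 5
negate → 3 11 -5

[3, 11, -5]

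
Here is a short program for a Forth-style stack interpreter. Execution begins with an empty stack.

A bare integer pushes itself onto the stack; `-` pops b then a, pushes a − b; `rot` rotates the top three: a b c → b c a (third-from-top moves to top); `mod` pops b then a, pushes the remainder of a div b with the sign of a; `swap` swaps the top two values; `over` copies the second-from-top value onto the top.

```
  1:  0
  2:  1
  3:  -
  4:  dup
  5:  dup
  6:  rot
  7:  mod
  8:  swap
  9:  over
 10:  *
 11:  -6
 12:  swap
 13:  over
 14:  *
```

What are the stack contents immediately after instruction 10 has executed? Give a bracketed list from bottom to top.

[0, 0]

0    : 0
1    : 0 1
-    : -1
dup  : -1 -1
dup  : -1 -1 -1
rot  : -1 -1 -1
mod  : -1 0
swap : 0 -1
over : 0 -1 0
*    : 0 0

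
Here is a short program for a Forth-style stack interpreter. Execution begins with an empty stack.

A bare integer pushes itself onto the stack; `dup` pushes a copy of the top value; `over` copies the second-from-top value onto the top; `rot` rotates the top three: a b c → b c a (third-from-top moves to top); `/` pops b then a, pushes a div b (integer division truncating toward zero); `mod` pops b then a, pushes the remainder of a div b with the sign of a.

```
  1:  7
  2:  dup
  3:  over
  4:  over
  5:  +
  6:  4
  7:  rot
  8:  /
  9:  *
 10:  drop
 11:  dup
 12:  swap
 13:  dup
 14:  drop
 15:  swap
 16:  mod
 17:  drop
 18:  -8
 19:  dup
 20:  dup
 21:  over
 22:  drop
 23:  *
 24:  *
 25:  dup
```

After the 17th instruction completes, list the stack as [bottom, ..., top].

[]

7    : 7
dup  : 7 7
over : 7 7 7
over : 7 7 7 7
+    : 7 7 14
4    : 7 7 14 4
rot  : 7 14 4 7
/    : 7 14 0
*    : 7 0
drop : 7
dup  : 7 7
swap : 7 7
dup  : 7 7 7
drop : 7 7
swap : 7 7
mod  : 0
drop : (empty)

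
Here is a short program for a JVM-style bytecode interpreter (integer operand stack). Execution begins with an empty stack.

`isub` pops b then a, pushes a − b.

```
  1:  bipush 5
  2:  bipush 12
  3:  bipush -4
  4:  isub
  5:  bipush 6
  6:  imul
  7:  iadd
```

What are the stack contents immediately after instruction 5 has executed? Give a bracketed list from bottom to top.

bipush 5  → 5
bipush 12 → 5 12
bipush -4 → 5 12 -4
isub      → 5 16
bipush 6  → 5 16 6

[5, 16, 6]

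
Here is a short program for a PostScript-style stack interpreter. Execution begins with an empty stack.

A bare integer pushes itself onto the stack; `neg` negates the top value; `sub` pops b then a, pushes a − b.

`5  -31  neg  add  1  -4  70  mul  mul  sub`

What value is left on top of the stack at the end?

5   -> 5
-31 -> 5 -31
neg -> 5 31
add -> 36
1   -> 36 1
-4  -> 36 1 -4
70  -> 36 1 -4 70
mul -> 36 1 -280
mul -> 36 -280
sub -> 316

316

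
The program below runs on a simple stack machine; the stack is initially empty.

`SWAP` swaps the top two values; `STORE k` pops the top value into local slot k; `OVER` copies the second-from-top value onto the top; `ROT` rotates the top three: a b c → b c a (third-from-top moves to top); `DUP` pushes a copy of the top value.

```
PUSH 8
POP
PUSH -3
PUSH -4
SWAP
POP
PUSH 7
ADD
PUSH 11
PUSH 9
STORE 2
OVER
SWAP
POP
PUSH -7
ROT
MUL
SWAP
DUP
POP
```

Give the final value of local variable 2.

PUSH 8   8
POP      (empty)
PUSH -3  -3
PUSH -4  -3 -4
SWAP     -4 -3
POP      -4
PUSH 7   -4 7
ADD      3
PUSH 11  3 11
PUSH 9   3 11 9
STORE 2  3 11
OVER     3 11 3
SWAP     3 3 11
POP      3 3
PUSH -7  3 3 -7
ROT      3 -7 3
MUL      3 -21
SWAP     -21 3
DUP      -21 3 3
POP      -21 3

9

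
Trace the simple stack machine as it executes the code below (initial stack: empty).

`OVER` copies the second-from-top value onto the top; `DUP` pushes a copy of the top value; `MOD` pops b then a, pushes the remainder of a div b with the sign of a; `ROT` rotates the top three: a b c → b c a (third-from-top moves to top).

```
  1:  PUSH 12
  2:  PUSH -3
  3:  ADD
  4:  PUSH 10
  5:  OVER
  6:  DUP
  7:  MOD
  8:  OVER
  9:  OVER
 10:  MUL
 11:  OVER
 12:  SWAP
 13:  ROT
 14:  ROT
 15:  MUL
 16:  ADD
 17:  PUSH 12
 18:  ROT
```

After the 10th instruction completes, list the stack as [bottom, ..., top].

[9, 10, 0, 0]

PUSH 12 : 12
PUSH -3 : 12 -3
ADD     : 9
PUSH 10 : 9 10
OVER    : 9 10 9
DUP     : 9 10 9 9
MOD     : 9 10 0
OVER    : 9 10 0 10
OVER    : 9 10 0 10 0
MUL     : 9 10 0 0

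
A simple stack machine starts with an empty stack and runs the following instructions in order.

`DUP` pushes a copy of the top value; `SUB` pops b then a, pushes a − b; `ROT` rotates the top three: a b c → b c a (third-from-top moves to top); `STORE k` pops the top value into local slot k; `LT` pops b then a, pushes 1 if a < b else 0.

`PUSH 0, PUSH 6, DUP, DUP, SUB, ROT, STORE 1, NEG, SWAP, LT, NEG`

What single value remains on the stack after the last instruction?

PUSH 0  -> 0
PUSH 6  -> 0 6
DUP     -> 0 6 6
DUP     -> 0 6 6 6
SUB     -> 0 6 0
ROT     -> 6 0 0
STORE 1 -> 6 0
NEG     -> 6 0
SWAP    -> 0 6
LT      -> 1
NEG     -> -1

-1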